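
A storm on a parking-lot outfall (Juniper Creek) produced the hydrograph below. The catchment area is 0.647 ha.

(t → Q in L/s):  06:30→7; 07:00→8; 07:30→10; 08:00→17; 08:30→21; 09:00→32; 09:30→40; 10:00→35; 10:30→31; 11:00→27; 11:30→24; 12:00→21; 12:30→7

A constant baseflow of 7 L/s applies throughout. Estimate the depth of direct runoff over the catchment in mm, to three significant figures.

d ≈ 52.6 mm

Direct runoff: 0.0, 1.0, 3.0, 10.0, 14.0, 25.0, 33.0, 28.0, 24.0, 20.0, 17.0, 14.0, 0.0 L/s; ΣQ_DR = 189.0 L/s.
V = ΣQ_DR · Δt = 189.0 × 1800 s = 3.402 × 10^5 L.
Over A = 0.647 ha, depth = V / A = 52.6 mm.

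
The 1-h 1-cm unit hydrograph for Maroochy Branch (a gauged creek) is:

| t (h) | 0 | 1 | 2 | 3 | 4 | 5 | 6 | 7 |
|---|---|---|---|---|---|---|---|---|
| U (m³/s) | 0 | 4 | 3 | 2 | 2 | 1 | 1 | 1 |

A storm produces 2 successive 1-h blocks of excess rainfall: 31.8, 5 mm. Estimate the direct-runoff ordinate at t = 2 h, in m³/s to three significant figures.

By discrete convolution, Q_j = Σ (P_i / 10 mm) · U_{j−i}.
At t = 2 h (j=2): Q = (31.8/10)·3 + (5/10)·4 = 11.5 m³/s.

Q ≈ 11.5 m³/s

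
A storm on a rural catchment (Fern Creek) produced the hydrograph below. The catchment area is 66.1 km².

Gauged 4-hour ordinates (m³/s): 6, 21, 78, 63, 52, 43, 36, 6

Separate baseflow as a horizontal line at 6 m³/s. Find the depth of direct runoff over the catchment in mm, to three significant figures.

Direct runoff: 0.0, 15.0, 72.0, 57.0, 46.0, 37.0, 30.0, 0.0 m³/s; ΣQ_DR = 257.0 m³/s.
V = ΣQ_DR · Δt = 257.0 × 14400 s = 3.701 × 10^6 m³.
Over A = 66.1 km², depth = V / A = 56.0 mm.

d ≈ 56.0 mm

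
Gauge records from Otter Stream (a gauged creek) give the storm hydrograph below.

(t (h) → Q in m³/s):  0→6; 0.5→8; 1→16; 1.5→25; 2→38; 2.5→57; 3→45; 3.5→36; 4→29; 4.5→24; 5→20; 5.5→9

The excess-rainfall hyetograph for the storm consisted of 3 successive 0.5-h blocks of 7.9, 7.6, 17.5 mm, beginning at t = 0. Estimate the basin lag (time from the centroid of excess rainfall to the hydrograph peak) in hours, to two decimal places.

Centroid of excess rainfall: t_c = Σ P_i·t̄_i / ΣP_i = 0.8955 h (block centres at 0.25, 0.75, 1.25 h).
Hydrograph peak occurs at t = 2.5 h, so basin lag t_L = 2.5 − 0.8955 = 1.60 h.

t_L ≈ 1.60 h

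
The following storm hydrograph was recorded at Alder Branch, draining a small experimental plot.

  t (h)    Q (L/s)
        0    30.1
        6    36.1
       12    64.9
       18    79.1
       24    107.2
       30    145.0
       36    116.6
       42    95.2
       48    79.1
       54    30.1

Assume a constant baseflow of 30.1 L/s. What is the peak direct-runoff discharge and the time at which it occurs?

Q_p = 114.9 L/s at t = 30 h

Subtracting baseflow gives direct-runoff ordinates: 0.0, 6.0, 34.8, 49.0, 77.1, 114.9, 86.5, 65.1, 49.0, 0.0 L/s.
The maximum is 114.9 L/s, occurring at the reading for t = 30 h.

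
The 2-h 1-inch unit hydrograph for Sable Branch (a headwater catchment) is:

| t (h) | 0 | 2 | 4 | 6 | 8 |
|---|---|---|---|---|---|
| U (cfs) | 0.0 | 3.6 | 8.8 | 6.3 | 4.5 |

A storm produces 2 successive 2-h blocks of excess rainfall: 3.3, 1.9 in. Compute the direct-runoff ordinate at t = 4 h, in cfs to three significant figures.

Q ≈ 35.9 cfs

By discrete convolution, Q_j = Σ (P_i / 1 in) · U_{j−i}.
At t = 4 h (j=2): Q = (3.3/1)·8.8 + (1.9/1)·3.6 = 35.9 cfs.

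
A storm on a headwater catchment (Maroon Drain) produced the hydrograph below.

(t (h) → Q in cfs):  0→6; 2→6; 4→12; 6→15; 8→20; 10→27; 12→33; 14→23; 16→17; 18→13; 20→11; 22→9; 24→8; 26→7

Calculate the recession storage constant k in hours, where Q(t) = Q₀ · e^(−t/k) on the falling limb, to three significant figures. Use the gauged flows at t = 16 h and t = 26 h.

On the falling limb, Q drops from 17 to 7 cfs between t = 16 h and t = 26 h (Δt = 10 h).
k = −Δt / ln(Q₂/Q₁) = −10 / ln(7/17) = 11.3 h.

k ≈ 11.3 h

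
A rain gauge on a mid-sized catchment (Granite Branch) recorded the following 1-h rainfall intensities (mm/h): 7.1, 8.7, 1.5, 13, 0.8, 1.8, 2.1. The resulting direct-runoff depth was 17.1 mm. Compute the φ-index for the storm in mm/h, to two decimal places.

Only the 3 blocks with intensity above φ contribute runoff: 7.1, 8.7, 13 mm/h.
Σ(I−φ)·Δt = d  ⇒  (7.1+8.7+13 − 3φ)·1 = 17.1
φ = (28.80 − 17.1/1) / 3 = 3.90 mm/h.

φ ≈ 3.90 mm/h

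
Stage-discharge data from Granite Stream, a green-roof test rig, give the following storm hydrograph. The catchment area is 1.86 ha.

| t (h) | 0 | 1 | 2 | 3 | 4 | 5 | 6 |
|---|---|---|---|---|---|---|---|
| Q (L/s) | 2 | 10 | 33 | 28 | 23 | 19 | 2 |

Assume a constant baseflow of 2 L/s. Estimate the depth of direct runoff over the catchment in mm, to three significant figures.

Direct runoff: 0.0, 8.0, 31.0, 26.0, 21.0, 17.0, 0.0 L/s; ΣQ_DR = 103.0 L/s.
V = ΣQ_DR · Δt = 103.0 × 3600 s = 3.708 × 10^5 L.
Over A = 1.86 ha, depth = V / A = 19.9 mm.

d ≈ 19.9 mm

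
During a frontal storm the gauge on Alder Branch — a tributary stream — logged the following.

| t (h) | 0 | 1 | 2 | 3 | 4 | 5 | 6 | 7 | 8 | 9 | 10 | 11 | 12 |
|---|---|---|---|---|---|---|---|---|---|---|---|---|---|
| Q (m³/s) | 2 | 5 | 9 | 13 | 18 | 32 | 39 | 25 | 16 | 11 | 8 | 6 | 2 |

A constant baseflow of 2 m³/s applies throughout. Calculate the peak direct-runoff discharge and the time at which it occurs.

Subtracting baseflow gives direct-runoff ordinates: 0.0, 3.0, 7.0, 11.0, 16.0, 30.0, 37.0, 23.0, 14.0, 9.0, 6.0, 4.0, 0.0 m³/s.
The maximum is 37.0 m³/s, occurring at the reading for t = 6 h.

Q_p = 37.0 m³/s at t = 6 h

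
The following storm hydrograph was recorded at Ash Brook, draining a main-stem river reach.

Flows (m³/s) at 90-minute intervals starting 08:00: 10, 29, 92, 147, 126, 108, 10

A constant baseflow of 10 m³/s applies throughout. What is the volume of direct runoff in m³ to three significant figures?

Direct-runoff ordinates (Q − Q_b): 0.0, 19.0, 82.0, 137.0, 116.0, 98.0, 0.0 m³/s.
ΣQ_DR = 452.0 m³/s.
With Δt = 1.5 h = 5400 s, V = ΣQ_DR · Δt = 452.0 × 5400 = 2.44 × 10^6 m³.

V ≈ 2.44 × 10^6 m³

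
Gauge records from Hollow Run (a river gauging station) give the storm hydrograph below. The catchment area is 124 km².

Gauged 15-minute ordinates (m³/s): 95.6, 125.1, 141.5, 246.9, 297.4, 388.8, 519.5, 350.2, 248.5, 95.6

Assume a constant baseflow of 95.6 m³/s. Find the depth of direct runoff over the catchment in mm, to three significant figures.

d ≈ 11.3 mm

Direct runoff: 0.0, 29.5, 45.9, 151.3, 201.8, 293.2, 423.9, 254.6, 152.9, 0.0 m³/s; ΣQ_DR = 1553 m³/s.
V = ΣQ_DR · Δt = 1553 × 900 s = 1.398 × 10^6 m³.
Over A = 124 km², depth = V / A = 11.3 mm.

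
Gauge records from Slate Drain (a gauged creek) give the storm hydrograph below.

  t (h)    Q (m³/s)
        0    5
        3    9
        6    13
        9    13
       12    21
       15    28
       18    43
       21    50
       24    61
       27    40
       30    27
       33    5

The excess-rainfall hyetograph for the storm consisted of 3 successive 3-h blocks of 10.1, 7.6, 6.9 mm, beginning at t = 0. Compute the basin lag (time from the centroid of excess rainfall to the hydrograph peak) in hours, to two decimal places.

t_L ≈ 19.89 h

Centroid of excess rainfall: t_c = Σ P_i·t̄_i / ΣP_i = 4.1098 h (block centres at 1.5, 4.5, 7.5 h).
Hydrograph peak occurs at t = 24 h, so basin lag t_L = 24 − 4.1098 = 19.89 h.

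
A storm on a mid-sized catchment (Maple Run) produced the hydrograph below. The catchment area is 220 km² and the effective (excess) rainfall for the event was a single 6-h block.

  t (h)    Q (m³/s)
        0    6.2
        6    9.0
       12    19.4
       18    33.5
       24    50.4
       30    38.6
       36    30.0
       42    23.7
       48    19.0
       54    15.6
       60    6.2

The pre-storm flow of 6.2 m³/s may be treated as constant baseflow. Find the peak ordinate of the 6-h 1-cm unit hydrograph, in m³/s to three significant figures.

U_p ≈ 24.5 m³/s

Direct runoff: 0.0, 2.8, 13.2, 27.3, 44.2, 32.4, 23.8, 17.5, 12.8, 9.4, 0.0 m³/s; ΣQ_DR = 183.4 m³/s, peak = 44.2 m³/s.
Runoff depth d = ΣQ_DR·Δt / A = 183.4 × 21600 / (220 km²) = 18.01 mm.
The 1-cm UH is the DRH scaled by (10 mm)/d, so U_p = 44.2 × 10/18.01 = 24.5 m³/s.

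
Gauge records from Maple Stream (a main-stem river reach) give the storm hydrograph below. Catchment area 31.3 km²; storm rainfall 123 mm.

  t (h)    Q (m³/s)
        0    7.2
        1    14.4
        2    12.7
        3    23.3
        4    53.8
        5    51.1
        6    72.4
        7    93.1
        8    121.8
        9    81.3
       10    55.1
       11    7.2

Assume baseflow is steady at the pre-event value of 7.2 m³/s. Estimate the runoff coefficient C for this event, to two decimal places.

C ≈ 0.47

ΣQ_DR = 507.0 m³/s; V = ΣQ_DR·Δt = 1.825 × 10^6 m³.
Runoff depth d = V / A = 58.31 mm.
C = d / P = 58.31 / 123 = 0.47.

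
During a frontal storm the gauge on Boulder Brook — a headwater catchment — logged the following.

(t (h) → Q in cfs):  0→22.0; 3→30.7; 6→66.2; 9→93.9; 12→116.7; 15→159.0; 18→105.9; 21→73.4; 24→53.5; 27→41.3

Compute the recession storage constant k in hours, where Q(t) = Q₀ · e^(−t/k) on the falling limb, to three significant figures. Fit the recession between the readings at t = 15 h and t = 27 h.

k ≈ 8.90 h

On the falling limb, Q drops from 159.0 to 41.3 cfs between t = 15 h and t = 27 h (Δt = 12 h).
k = −Δt / ln(Q₂/Q₁) = −12 / ln(41.3/159.0) = 8.90 h.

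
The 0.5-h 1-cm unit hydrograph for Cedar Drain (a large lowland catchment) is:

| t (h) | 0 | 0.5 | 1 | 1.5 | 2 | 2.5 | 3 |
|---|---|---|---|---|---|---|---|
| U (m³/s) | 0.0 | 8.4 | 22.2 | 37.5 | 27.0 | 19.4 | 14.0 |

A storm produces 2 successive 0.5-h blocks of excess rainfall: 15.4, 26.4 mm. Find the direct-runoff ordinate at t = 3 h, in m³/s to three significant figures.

Q ≈ 72.8 m³/s

By discrete convolution, Q_j = Σ (P_i / 10 mm) · U_{j−i}.
At t = 3 h (j=6): Q = (15.4/10)·14.0 + (26.4/10)·19.4 = 72.8 m³/s.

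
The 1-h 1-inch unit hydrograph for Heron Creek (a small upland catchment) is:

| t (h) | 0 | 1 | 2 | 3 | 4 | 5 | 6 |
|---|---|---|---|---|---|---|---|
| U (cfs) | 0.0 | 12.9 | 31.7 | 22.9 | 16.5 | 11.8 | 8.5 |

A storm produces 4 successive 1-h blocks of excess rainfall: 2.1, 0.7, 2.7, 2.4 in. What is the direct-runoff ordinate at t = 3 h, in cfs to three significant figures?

By discrete convolution, Q_j = Σ (P_i / 1 in) · U_{j−i}.
At t = 3 h (j=3): Q = (2.1/1)·22.9 + (0.7/1)·31.7 + (2.7/1)·12.9 + (2.4/1)·0.0 = 105 cfs.

Q ≈ 105 cfs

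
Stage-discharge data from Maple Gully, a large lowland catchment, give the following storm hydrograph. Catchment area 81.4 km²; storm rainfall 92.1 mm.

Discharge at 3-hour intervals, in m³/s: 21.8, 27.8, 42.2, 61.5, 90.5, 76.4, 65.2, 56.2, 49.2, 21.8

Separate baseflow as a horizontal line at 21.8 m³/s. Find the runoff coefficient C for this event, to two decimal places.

ΣQ_DR = 294.6 m³/s; V = ΣQ_DR·Δt = 3.182 × 10^6 m³.
Runoff depth d = V / A = 39.09 mm.
C = d / P = 39.09 / 92.1 = 0.42.

C ≈ 0.42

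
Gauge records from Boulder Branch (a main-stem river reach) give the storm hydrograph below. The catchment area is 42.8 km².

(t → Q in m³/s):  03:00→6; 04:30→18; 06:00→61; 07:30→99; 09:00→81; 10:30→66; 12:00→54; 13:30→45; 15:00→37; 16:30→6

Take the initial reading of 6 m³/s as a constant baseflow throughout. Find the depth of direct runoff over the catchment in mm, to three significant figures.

d ≈ 52.1 mm

Direct runoff: 0.0, 12.0, 55.0, 93.0, 75.0, 60.0, 48.0, 39.0, 31.0, 0.0 m³/s; ΣQ_DR = 413.0 m³/s.
V = ΣQ_DR · Δt = 413.0 × 5400 s = 2.230 × 10^6 m³.
Over A = 42.8 km², depth = V / A = 52.1 mm.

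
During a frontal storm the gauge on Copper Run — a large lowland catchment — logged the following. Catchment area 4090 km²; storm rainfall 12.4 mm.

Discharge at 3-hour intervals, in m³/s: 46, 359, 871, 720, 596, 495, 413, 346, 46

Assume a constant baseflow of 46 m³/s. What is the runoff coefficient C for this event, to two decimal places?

C ≈ 0.74

ΣQ_DR = 3478 m³/s; V = ΣQ_DR·Δt = 3.756 × 10^7 m³.
Runoff depth d = V / A = 9.184 mm.
C = d / P = 9.184 / 12.4 = 0.74.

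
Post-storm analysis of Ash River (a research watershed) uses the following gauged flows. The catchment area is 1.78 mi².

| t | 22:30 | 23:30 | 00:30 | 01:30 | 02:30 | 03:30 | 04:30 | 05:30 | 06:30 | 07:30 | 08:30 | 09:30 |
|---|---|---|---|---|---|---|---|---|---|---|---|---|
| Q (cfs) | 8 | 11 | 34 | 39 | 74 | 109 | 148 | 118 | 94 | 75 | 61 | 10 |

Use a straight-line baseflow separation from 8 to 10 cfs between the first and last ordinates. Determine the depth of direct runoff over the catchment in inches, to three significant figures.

Direct runoff: 0.00, 2.82, 25.64, 30.45, 65.27, 100.09, 138.91, 108.73, 84.55, 65.36, 51.18, 0.00 cfs; ΣQ_DR = 673.0 cfs.
V = ΣQ_DR · Δt = 673.0 × 3600 s = 2.423 × 10^6 ft³.
Over A = 1.78 mi², depth = V / A = 0.586 in.

d ≈ 0.586 in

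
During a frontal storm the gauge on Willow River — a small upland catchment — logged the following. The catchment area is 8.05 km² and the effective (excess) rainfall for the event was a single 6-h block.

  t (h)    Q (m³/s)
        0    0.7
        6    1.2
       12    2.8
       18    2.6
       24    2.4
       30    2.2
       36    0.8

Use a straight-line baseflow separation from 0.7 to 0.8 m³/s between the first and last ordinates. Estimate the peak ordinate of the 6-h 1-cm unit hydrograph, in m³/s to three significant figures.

U_p ≈ 1.03 m³/s

Direct runoff: 0.00, 0.48, 2.07, 1.85, 1.63, 1.42, 0.00 m³/s; ΣQ_DR = 7.450 m³/s, peak = 2.07 m³/s.
Runoff depth d = ΣQ_DR·Δt / A = 7.450 × 21600 / (8.05 km²) = 19.99 mm.
The 1-cm UH is the DRH scaled by (10 mm)/d, so U_p = 2.07 × 10/19.99 = 1.03 m³/s.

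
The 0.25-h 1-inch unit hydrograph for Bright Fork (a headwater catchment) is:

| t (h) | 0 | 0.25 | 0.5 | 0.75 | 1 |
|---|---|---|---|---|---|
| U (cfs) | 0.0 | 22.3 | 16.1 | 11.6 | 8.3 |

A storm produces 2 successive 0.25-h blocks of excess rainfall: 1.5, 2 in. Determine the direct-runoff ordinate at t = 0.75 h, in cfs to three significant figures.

Q ≈ 49.6 cfs

By discrete convolution, Q_j = Σ (P_i / 1 in) · U_{j−i}.
At t = 0.75 h (j=3): Q = (1.5/1)·11.6 + (2/1)·16.1 = 49.6 cfs.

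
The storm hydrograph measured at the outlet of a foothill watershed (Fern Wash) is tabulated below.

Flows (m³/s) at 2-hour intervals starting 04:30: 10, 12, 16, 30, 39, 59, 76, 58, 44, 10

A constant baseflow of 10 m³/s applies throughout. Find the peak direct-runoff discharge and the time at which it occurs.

Q_p = 66.0 m³/s at t = 16:30

Subtracting baseflow gives direct-runoff ordinates: 0.0, 2.0, 6.0, 20.0, 29.0, 49.0, 66.0, 48.0, 34.0, 0.0 m³/s.
The maximum is 66.0 m³/s, occurring at the reading for t = 16:30.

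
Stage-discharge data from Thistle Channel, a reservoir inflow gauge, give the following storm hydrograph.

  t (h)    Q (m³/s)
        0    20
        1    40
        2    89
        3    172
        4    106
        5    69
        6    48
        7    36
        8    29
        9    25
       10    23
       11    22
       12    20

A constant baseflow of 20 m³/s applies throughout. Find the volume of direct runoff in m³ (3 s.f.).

V ≈ 1.58 × 10^6 m³

Direct-runoff ordinates (Q − Q_b): 0.0, 20.0, 69.0, 152.0, 86.0, 49.0, 28.0, 16.0, 9.0, 5.0, 3.0, 2.0, 0.0 m³/s.
ΣQ_DR = 439.0 m³/s.
With Δt = 1 h = 3600 s, V = ΣQ_DR · Δt = 439.0 × 3600 = 1.58 × 10^6 m³.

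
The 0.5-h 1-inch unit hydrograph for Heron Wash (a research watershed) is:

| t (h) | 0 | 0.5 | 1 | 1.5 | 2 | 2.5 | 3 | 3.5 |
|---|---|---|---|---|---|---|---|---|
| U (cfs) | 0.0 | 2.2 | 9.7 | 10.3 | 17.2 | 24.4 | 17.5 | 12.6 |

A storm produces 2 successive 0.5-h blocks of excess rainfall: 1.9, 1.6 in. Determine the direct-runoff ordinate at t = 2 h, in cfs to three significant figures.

Q ≈ 49.2 cfs

By discrete convolution, Q_j = Σ (P_i / 1 in) · U_{j−i}.
At t = 2 h (j=4): Q = (1.9/1)·17.2 + (1.6/1)·10.3 = 49.2 cfs.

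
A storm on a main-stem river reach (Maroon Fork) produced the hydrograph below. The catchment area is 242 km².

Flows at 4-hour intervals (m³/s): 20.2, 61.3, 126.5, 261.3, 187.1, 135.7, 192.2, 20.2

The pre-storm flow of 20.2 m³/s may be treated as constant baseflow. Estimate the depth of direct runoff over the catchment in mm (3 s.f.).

d ≈ 50.2 mm

Direct runoff: 0.0, 41.1, 106.3, 241.1, 166.9, 115.5, 172.0, 0.0 m³/s; ΣQ_DR = 842.9 m³/s.
V = ΣQ_DR · Δt = 842.9 × 14400 s = 1.214 × 10^7 m³.
Over A = 242 km², depth = V / A = 50.2 mm.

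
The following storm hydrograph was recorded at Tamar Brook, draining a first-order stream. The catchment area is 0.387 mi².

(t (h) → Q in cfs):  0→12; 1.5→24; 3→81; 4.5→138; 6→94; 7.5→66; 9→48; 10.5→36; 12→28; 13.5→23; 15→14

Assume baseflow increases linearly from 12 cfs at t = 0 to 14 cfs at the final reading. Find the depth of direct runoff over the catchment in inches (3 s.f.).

d ≈ 2.53 in

Direct runoff: 0.00, 11.80, 68.60, 125.40, 81.20, 53.00, 34.80, 22.60, 14.40, 9.20, 0.00 cfs; ΣQ_DR = 421.0 cfs.
V = ΣQ_DR · Δt = 421.0 × 5400 s = 2.273 × 10^6 ft³.
Over A = 0.387 mi², depth = V / A = 2.53 in.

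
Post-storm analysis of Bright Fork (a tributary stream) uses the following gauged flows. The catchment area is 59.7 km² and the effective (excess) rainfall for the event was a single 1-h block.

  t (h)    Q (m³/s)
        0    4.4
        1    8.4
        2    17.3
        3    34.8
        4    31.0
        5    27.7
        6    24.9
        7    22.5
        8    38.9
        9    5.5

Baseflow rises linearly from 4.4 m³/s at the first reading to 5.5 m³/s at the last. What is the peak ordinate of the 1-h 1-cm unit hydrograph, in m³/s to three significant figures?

U_p ≈ 33.5 m³/s

Direct runoff: 0.00, 3.88, 12.66, 30.03, 26.11, 22.69, 19.77, 17.24, 33.52, 0.00 m³/s; ΣQ_DR = 165.9 m³/s, peak = 33.52 m³/s.
Runoff depth d = ΣQ_DR·Δt / A = 165.9 × 3600 / (59.7 km²) = 10.00 mm.
The 1-cm UH is the DRH scaled by (10 mm)/d, so U_p = 33.52 × 10/10.00 = 33.5 m³/s.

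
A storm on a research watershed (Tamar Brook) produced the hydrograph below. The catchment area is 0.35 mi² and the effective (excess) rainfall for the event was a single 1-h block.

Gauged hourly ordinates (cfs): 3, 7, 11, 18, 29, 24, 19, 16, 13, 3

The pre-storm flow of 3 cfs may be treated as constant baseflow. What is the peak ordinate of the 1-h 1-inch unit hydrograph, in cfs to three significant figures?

U_p ≈ 52.0 cfs

Direct runoff: 0.0, 4.0, 8.0, 15.0, 26.0, 21.0, 16.0, 13.0, 10.0, 0.0 cfs; ΣQ_DR = 113.0 cfs, peak = 26.0 cfs.
Runoff depth d = ΣQ_DR·Δt / A = 113.0 × 3600 / (0.35 mi²) = 0.5003 in.
The 1-inch UH is the DRH scaled by (1 in)/d, so U_p = 26.0 × 1/0.5003 = 52.0 cfs.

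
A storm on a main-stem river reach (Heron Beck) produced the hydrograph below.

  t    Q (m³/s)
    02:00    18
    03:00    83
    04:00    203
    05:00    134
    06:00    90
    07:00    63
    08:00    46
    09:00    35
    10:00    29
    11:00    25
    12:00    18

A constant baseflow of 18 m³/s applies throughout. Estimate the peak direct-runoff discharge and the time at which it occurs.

Q_p = 185.0 m³/s at t = 04:00

Subtracting baseflow gives direct-runoff ordinates: 0.0, 65.0, 185.0, 116.0, 72.0, 45.0, 28.0, 17.0, 11.0, 7.0, 0.0 m³/s.
The maximum is 185.0 m³/s, occurring at the reading for t = 04:00.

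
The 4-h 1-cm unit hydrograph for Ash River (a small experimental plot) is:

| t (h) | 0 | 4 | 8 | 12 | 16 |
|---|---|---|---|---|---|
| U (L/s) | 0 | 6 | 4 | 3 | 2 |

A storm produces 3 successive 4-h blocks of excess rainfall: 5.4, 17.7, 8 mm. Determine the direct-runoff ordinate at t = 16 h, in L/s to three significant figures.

Q ≈ 9.59 L/s

By discrete convolution, Q_j = Σ (P_i / 10 mm) · U_{j−i}.
At t = 16 h (j=4): Q = (5.4/10)·2 + (17.7/10)·3 + (8/10)·4 = 9.59 L/s.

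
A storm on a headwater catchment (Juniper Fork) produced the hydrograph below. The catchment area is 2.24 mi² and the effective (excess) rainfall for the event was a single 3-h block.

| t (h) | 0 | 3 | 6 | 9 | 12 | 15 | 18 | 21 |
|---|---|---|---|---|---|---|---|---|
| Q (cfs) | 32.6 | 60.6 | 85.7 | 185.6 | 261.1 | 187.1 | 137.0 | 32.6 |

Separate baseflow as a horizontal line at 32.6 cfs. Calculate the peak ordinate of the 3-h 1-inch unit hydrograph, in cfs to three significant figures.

U_p ≈ 153 cfs

Direct runoff: 0.0, 28.0, 53.1, 153.0, 228.5, 154.5, 104.4, 0.0 cfs; ΣQ_DR = 721.5 cfs, peak = 228.5 cfs.
Runoff depth d = ΣQ_DR·Δt / A = 721.5 × 10800 / (2.24 mi²) = 1.497 in.
The 1-inch UH is the DRH scaled by (1 in)/d, so U_p = 228.5 × 1/1.497 = 153 cfs.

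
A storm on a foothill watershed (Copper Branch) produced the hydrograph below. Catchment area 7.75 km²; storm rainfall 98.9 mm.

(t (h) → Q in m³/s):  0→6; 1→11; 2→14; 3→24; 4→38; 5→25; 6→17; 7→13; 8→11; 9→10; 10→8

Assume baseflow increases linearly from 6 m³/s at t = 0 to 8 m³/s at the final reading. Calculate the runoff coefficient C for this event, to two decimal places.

C ≈ 0.47

ΣQ_DR = 100.0 m³/s; V = ΣQ_DR·Δt = 3.600 × 10^5 m³.
Runoff depth d = V / A = 46.45 mm.
C = d / P = 46.45 / 98.9 = 0.47.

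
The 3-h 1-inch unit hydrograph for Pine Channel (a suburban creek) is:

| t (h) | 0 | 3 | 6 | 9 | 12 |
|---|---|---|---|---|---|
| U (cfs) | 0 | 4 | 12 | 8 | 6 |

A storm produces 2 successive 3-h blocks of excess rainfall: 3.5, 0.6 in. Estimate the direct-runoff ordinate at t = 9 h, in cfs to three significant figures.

Q ≈ 35.2 cfs

By discrete convolution, Q_j = Σ (P_i / 1 in) · U_{j−i}.
At t = 9 h (j=3): Q = (3.5/1)·8 + (0.6/1)·12 = 35.2 cfs.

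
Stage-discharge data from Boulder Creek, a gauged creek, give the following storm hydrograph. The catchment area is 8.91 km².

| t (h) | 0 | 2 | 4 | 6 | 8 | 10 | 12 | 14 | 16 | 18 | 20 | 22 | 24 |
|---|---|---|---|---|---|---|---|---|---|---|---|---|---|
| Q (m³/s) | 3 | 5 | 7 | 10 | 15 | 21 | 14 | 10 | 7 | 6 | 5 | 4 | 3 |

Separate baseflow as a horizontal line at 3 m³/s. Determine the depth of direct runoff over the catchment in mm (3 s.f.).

d ≈ 57.4 mm

Direct runoff: 0.0, 2.0, 4.0, 7.0, 12.0, 18.0, 11.0, 7.0, 4.0, 3.0, 2.0, 1.0, 0.0 m³/s; ΣQ_DR = 71.00 m³/s.
V = ΣQ_DR · Δt = 71.00 × 7200 s = 5.112 × 10^5 m³.
Over A = 8.91 km², depth = V / A = 57.4 mm.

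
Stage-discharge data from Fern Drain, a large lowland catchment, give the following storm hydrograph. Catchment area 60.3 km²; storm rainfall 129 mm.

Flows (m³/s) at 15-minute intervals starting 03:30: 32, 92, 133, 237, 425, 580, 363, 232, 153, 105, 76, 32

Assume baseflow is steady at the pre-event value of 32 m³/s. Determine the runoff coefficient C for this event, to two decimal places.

C ≈ 0.24

ΣQ_DR = 2076 m³/s; V = ΣQ_DR·Δt = 1.868 × 10^6 m³.
Runoff depth d = V / A = 30.99 mm.
C = d / P = 30.99 / 129 = 0.24.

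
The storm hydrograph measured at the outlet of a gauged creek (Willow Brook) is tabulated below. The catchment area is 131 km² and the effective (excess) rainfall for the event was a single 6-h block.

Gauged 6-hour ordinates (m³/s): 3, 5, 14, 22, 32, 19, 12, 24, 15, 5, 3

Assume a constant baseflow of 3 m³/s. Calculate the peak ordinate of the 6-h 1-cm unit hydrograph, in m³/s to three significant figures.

U_p ≈ 14.5 m³/s

Direct runoff: 0.0, 2.0, 11.0, 19.0, 29.0, 16.0, 9.0, 21.0, 12.0, 2.0, 0.0 m³/s; ΣQ_DR = 121.0 m³/s, peak = 29.0 m³/s.
Runoff depth d = ΣQ_DR·Δt / A = 121.0 × 21600 / (131 km²) = 19.95 mm.
The 1-cm UH is the DRH scaled by (10 mm)/d, so U_p = 29.0 × 10/19.95 = 14.5 m³/s.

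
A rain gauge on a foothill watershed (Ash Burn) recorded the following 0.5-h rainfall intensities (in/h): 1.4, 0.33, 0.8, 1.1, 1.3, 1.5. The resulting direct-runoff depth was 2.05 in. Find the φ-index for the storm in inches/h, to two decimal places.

φ ≈ 0.40 in/h

Only the 5 blocks with intensity above φ contribute runoff: 1.4, 0.8, 1.1, 1.3, 1.5 in/h.
Σ(I−φ)·Δt = d  ⇒  (1.4+0.8+1.1+1.3+1.5 − 5φ)·0.5 = 2.05
φ = (6.100 − 2.05/0.5) / 5 = 0.40 in/h.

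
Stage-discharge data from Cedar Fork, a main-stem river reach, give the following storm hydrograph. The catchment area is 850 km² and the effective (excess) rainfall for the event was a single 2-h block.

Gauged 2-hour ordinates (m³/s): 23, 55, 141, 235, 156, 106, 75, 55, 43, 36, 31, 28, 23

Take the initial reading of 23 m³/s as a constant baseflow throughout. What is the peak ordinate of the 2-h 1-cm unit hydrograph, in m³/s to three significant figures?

Direct runoff: 0.0, 32.0, 118.0, 212.0, 133.0, 83.0, 52.0, 32.0, 20.0, 13.0, 8.0, 5.0, 0.0 m³/s; ΣQ_DR = 708.0 m³/s, peak = 212.0 m³/s.
Runoff depth d = ΣQ_DR·Δt / A = 708.0 × 7200 / (850 km²) = 5.997 mm.
The 1-cm UH is the DRH scaled by (10 mm)/d, so U_p = 212.0 × 10/5.997 = 353 m³/s.

U_p ≈ 353 m³/s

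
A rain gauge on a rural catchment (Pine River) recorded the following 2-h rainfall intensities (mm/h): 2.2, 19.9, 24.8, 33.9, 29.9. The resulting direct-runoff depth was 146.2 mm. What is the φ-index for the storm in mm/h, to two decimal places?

Only the 4 blocks with intensity above φ contribute runoff: 19.9, 24.8, 33.9, 29.9 mm/h.
Σ(I−φ)·Δt = d  ⇒  (19.9+24.8+33.9+29.9 − 4φ)·2 = 146.2
φ = (108.5 − 146.2/2) / 4 = 8.85 mm/h.

φ ≈ 8.85 mm/h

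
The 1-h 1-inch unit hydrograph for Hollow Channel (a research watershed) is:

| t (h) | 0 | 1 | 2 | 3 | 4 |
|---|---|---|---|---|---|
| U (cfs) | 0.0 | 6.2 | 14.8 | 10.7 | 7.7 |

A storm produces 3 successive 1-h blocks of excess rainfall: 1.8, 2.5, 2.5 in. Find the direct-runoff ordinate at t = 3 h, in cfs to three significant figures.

By discrete convolution, Q_j = Σ (P_i / 1 in) · U_{j−i}.
At t = 3 h (j=3): Q = (1.8/1)·10.7 + (2.5/1)·14.8 + (2.5/1)·6.2 = 71.8 cfs.

Q ≈ 71.8 cfs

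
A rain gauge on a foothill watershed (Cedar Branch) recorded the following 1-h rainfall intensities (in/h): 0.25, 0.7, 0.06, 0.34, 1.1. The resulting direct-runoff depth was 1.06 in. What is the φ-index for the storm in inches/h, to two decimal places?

Only the 2 blocks with intensity above φ contribute runoff: 0.7, 1.1 in/h.
Σ(I−φ)·Δt = d  ⇒  (0.7+1.1 − 2φ)·1 = 1.06
φ = (1.800 − 1.06/1) / 2 = 0.37 in/h.

φ ≈ 0.37 in/h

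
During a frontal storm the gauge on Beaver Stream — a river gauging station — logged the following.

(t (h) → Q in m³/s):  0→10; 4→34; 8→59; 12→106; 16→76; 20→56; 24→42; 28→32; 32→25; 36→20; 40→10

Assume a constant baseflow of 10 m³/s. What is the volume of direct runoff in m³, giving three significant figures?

Direct-runoff ordinates (Q − Q_b): 0.0, 24.0, 49.0, 96.0, 66.0, 46.0, 32.0, 22.0, 15.0, 10.0, 0.0 m³/s.
ΣQ_DR = 360.0 m³/s.
With Δt = 4 h = 14400 s, V = ΣQ_DR · Δt = 360.0 × 14400 = 5.18 × 10^6 m³.

V ≈ 5.18 × 10^6 m³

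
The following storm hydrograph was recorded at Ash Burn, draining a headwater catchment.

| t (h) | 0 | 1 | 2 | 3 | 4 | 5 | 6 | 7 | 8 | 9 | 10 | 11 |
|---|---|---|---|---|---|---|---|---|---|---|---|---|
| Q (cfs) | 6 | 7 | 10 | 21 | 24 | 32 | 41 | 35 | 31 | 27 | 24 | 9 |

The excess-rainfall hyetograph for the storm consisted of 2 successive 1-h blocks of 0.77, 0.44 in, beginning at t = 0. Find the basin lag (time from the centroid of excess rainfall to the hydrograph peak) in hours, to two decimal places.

t_L ≈ 5.14 h

Centroid of excess rainfall: t_c = Σ P_i·t̄_i / ΣP_i = 0.8636 h (block centres at 0.5, 1.5 h).
Hydrograph peak occurs at t = 6 h, so basin lag t_L = 6 − 0.8636 = 5.14 h.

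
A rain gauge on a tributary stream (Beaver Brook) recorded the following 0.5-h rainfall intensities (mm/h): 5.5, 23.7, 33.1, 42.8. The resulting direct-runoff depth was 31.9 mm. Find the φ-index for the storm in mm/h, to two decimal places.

φ ≈ 11.93 mm/h

Only the 3 blocks with intensity above φ contribute runoff: 23.7, 33.1, 42.8 mm/h.
Σ(I−φ)·Δt = d  ⇒  (23.7+33.1+42.8 − 3φ)·0.5 = 31.9
φ = (99.60 − 31.9/0.5) / 3 = 11.93 mm/h.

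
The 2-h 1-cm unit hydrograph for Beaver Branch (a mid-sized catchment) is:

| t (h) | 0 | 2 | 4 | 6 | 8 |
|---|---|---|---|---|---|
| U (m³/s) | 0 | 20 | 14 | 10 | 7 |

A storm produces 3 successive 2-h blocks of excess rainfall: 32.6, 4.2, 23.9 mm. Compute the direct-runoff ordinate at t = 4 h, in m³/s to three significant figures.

By discrete convolution, Q_j = Σ (P_i / 10 mm) · U_{j−i}.
At t = 4 h (j=2): Q = (32.6/10)·14 + (4.2/10)·20 + (23.9/10)·0 = 54.0 m³/s.

Q ≈ 54.0 m³/s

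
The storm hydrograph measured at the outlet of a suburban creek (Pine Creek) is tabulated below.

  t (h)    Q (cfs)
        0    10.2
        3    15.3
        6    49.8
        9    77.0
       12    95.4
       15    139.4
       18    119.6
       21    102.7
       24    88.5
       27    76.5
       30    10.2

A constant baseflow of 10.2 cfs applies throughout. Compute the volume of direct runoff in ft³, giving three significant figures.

V ≈ 7.26 × 10^6 ft³

Direct-runoff ordinates (Q − Q_b): 0.0, 5.1, 39.6, 66.8, 85.2, 129.2, 109.4, 92.5, 78.3, 66.3, 0.0 cfs.
ΣQ_DR = 672.4 cfs.
With Δt = 3 h = 10800 s, V = ΣQ_DR · Δt = 672.4 × 10800 = 7.26 × 10^6 ft³.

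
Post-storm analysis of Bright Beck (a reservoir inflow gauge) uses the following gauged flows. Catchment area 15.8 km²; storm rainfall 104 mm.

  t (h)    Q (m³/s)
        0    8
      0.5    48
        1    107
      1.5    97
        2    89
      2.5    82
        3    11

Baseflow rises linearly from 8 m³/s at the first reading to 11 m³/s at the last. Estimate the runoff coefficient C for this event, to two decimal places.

ΣQ_DR = 375.5 m³/s; V = ΣQ_DR·Δt = 6.759 × 10^5 m³.
Runoff depth d = V / A = 42.78 mm.
C = d / P = 42.78 / 104 = 0.41.

C ≈ 0.41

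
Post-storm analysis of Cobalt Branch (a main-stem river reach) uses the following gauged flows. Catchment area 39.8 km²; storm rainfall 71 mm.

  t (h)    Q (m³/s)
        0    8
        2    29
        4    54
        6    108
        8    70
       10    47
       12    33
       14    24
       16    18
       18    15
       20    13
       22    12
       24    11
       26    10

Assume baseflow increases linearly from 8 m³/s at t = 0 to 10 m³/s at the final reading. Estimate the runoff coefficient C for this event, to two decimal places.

C ≈ 0.83

ΣQ_DR = 326.0 m³/s; V = ΣQ_DR·Δt = 2.347 × 10^6 m³.
Runoff depth d = V / A = 58.97 mm.
C = d / P = 58.97 / 71 = 0.83.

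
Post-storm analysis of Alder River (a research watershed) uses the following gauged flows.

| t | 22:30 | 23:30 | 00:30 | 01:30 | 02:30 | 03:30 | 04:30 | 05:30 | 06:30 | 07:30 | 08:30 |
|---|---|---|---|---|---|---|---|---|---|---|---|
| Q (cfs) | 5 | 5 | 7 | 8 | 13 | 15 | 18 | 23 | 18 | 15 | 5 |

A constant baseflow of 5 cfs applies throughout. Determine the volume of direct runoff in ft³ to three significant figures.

V ≈ 2.77 × 10^5 ft³

Direct-runoff ordinates (Q − Q_b): 0.0, 0.0, 2.0, 3.0, 8.0, 10.0, 13.0, 18.0, 13.0, 10.0, 0.0 cfs.
ΣQ_DR = 77.00 cfs.
With Δt = 1 h = 3600 s, V = ΣQ_DR · Δt = 77.00 × 3600 = 2.77 × 10^5 ft³.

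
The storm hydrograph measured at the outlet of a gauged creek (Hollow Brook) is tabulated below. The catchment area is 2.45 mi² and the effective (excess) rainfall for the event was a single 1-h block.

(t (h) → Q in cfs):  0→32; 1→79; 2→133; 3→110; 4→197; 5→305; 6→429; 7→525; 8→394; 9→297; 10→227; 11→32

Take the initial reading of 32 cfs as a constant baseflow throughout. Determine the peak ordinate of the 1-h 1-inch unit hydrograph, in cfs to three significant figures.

U_p ≈ 328 cfs

Direct runoff: 0.0, 47.0, 101.0, 78.0, 165.0, 273.0, 397.0, 493.0, 362.0, 265.0, 195.0, 0.0 cfs; ΣQ_DR = 2376 cfs, peak = 493.0 cfs.
Runoff depth d = ΣQ_DR·Δt / A = 2376 × 3600 / (2.45 mi²) = 1.503 in.
The 1-inch UH is the DRH scaled by (1 in)/d, so U_p = 493.0 × 1/1.503 = 328 cfs.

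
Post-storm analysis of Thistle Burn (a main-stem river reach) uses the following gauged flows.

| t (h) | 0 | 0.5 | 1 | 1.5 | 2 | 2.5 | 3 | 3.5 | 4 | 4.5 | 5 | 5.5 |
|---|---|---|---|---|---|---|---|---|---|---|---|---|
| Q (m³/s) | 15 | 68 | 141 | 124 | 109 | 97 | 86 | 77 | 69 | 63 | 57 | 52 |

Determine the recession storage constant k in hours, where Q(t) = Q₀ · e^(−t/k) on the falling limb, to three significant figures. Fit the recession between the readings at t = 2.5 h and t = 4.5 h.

On the falling limb, Q drops from 97 to 63 m³/s between t = 2.5 h and t = 4.5 h (Δt = 2 h).
k = −Δt / ln(Q₂/Q₁) = −2 / ln(63/97) = 4.63 h.

k ≈ 4.63 h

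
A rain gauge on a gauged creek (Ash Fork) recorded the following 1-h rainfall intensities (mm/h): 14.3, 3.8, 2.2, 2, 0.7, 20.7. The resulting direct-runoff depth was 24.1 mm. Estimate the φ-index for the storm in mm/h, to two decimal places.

Only the 2 blocks with intensity above φ contribute runoff: 14.3, 20.7 mm/h.
Σ(I−φ)·Δt = d  ⇒  (14.3+20.7 − 2φ)·1 = 24.1
φ = (35.00 − 24.1/1) / 2 = 5.45 mm/h.

φ ≈ 5.45 mm/h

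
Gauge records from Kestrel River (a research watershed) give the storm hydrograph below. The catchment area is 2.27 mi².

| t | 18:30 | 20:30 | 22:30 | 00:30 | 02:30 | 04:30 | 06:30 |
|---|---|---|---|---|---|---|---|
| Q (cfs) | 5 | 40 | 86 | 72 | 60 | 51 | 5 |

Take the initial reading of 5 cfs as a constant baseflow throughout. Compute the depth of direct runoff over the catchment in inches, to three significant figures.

d ≈ 0.388 in

Direct runoff: 0.0, 35.0, 81.0, 67.0, 55.0, 46.0, 0.0 cfs; ΣQ_DR = 284.0 cfs.
V = ΣQ_DR · Δt = 284.0 × 7200 s = 2.045 × 10^6 ft³.
Over A = 2.27 mi², depth = V / A = 0.388 in.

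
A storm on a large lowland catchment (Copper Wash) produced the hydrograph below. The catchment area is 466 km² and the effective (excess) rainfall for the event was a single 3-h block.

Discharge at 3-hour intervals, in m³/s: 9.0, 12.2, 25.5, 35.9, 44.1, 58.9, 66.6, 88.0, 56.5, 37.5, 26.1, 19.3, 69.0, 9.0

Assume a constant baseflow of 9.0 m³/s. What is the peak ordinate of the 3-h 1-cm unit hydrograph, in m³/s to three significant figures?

U_p ≈ 79.0 m³/s

Direct runoff: 0.0, 3.2, 16.5, 26.9, 35.1, 49.9, 57.6, 79.0, 47.5, 28.5, 17.1, 10.3, 60.0, 0.0 m³/s; ΣQ_DR = 431.6 m³/s, peak = 79.0 m³/s.
Runoff depth d = ΣQ_DR·Δt / A = 431.6 × 10800 / (466 km²) = 10.00 mm.
The 1-cm UH is the DRH scaled by (10 mm)/d, so U_p = 79.0 × 10/10.00 = 79.0 m³/s.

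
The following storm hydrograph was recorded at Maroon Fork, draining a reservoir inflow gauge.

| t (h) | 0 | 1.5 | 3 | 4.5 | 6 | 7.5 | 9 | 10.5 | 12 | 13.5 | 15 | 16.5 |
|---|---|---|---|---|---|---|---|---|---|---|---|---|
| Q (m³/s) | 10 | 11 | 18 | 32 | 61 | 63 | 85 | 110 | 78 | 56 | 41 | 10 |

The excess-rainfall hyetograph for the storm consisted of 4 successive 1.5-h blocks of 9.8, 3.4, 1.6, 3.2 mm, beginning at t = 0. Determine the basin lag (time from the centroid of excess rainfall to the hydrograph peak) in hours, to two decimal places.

Centroid of excess rainfall: t_c = Σ P_i·t̄_i / ΣP_i = 2.1000 h (block centres at 0.75, 2.25, 3.75, 5.25 h).
Hydrograph peak occurs at t = 10.5 h, so basin lag t_L = 10.5 − 2.1000 = 8.40 h.

t_L ≈ 8.40 h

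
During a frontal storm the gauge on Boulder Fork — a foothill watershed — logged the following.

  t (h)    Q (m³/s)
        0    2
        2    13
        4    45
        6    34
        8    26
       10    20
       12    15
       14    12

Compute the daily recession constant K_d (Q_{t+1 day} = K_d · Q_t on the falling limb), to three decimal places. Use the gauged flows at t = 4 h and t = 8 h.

K_d ≈ 0.037

Between t = 4 h and t = 8 h the flow falls from 45 to 26 m³/s over 2×2 h = 4 h.
Per-interval ratio K = (26/45)^(1/2) = 0.7601; K_d = K^(24/2) = 0.037.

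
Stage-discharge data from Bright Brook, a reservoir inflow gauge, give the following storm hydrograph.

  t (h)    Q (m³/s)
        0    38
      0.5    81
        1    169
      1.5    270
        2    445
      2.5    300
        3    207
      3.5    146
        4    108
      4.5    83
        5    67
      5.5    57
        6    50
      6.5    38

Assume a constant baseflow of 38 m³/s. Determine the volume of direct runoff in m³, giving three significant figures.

V ≈ 2.75 × 10^6 m³

Direct-runoff ordinates (Q − Q_b): 0.0, 43.0, 131.0, 232.0, 407.0, 262.0, 169.0, 108.0, 70.0, 45.0, 29.0, 19.0, 12.0, 0.0 m³/s.
ΣQ_DR = 1527 m³/s.
With Δt = 0.5 h = 1800 s, V = ΣQ_DR · Δt = 1527 × 1800 = 2.75 × 10^6 m³.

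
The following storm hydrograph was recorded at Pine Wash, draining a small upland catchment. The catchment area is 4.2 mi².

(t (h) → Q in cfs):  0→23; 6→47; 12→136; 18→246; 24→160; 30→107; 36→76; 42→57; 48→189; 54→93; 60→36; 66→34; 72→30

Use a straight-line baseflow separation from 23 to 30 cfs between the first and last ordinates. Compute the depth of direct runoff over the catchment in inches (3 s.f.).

Direct runoff: 0.00, 23.42, 111.83, 221.25, 134.67, 81.08, 49.50, 29.92, 161.33, 64.75, 7.17, 4.58, 0.00 cfs; ΣQ_DR = 889.5 cfs.
V = ΣQ_DR · Δt = 889.5 × 21600 s = 1.921 × 10^7 ft³.
Over A = 4.2 mi², depth = V / A = 1.97 in.

d ≈ 1.97 in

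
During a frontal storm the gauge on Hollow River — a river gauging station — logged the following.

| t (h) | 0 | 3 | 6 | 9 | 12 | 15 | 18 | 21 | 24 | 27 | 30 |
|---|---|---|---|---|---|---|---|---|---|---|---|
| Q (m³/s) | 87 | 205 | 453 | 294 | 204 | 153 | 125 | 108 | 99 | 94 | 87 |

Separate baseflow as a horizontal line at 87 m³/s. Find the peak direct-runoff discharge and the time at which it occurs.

Subtracting baseflow gives direct-runoff ordinates: 0.0, 118.0, 366.0, 207.0, 117.0, 66.0, 38.0, 21.0, 12.0, 7.0, 0.0 m³/s.
The maximum is 366.0 m³/s, occurring at the reading for t = 6 h.

Q_p = 366.0 m³/s at t = 6 h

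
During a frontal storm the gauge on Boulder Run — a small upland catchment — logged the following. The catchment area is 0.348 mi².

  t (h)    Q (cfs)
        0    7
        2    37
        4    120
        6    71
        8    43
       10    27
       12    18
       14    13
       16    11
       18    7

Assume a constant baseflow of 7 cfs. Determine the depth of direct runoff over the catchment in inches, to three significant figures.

Direct runoff: 0.0, 30.0, 113.0, 64.0, 36.0, 20.0, 11.0, 6.0, 4.0, 0.0 cfs; ΣQ_DR = 284.0 cfs.
V = ΣQ_DR · Δt = 284.0 × 7200 s = 2.045 × 10^6 ft³.
Over A = 0.348 mi², depth = V / A = 2.53 in.

d ≈ 2.53 in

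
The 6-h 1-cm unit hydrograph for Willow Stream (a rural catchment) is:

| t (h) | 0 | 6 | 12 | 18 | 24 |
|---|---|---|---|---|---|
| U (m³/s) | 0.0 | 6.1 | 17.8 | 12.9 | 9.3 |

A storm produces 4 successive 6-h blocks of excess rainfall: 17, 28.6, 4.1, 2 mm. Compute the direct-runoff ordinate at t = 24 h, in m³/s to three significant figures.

Q ≈ 61.2 m³/s

By discrete convolution, Q_j = Σ (P_i / 10 mm) · U_{j−i}.
At t = 24 h (j=4): Q = (17/10)·9.3 + (28.6/10)·12.9 + (4.1/10)·17.8 + (2/10)·6.1 = 61.2 m³/s.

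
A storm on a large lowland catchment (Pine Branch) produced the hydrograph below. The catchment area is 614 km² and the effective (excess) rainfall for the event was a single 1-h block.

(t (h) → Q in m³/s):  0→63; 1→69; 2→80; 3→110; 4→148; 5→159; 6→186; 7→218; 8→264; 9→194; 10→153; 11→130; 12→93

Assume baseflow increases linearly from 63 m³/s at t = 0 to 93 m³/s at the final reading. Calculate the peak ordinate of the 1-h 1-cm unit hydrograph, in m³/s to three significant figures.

U_p ≈ 362 m³/s

Direct runoff: 0.00, 3.50, 12.00, 39.50, 75.00, 83.50, 108.00, 137.50, 181.00, 108.50, 65.00, 39.50, 0.00 m³/s; ΣQ_DR = 853.0 m³/s, peak = 181.00 m³/s.
Runoff depth d = ΣQ_DR·Δt / A = 853.0 × 3600 / (614 km²) = 5.001 mm.
The 1-cm UH is the DRH scaled by (10 mm)/d, so U_p = 181.00 × 10/5.001 = 362 m³/s.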